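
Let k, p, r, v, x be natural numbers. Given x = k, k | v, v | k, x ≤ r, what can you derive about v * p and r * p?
v * p ≤ r * p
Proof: Since k | v and v | k, k = v. x = k, so x = v. x ≤ r, so v ≤ r. Then v * p ≤ r * p.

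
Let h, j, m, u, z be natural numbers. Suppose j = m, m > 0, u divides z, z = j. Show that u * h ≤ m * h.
z = j and j = m, so z = m. Since u divides z, u divides m. Since m > 0, u ≤ m. By multiplying by a non-negative, u * h ≤ m * h.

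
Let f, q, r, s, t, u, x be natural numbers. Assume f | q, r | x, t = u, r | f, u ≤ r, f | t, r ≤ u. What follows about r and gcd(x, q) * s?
r | gcd(x, q) * s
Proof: u ≤ r and r ≤ u, therefore u = r. t = u, so t = r. Since f | t, f | r. Since r | f, f = r. f | q, so r | q. r | x, so r | gcd(x, q). Then r | gcd(x, q) * s.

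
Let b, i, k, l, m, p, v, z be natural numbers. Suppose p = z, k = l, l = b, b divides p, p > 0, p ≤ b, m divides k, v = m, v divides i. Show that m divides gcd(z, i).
Since k = l and l = b, k = b. b divides p and p > 0, hence b ≤ p. Since p ≤ b, b = p. Because k = b, k = p. Since m divides k, m divides p. Since p = z, m divides z. v = m and v divides i, therefore m divides i. m divides z, so m divides gcd(z, i).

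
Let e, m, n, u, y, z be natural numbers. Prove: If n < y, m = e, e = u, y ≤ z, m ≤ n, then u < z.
m = e and e = u, so m = u. Since m ≤ n and n < y, m < y. Since y ≤ z, m < z. m = u, so u < z.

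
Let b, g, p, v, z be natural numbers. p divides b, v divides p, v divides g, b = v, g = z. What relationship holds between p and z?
p divides z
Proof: From b = v and p divides b, p divides v. From v divides p, v = p. g = z and v divides g, hence v divides z. Since v = p, p divides z.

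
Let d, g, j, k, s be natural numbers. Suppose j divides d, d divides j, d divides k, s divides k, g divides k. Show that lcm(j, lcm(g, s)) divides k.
d divides j and j divides d, therefore d = j. d divides k, so j divides k. g divides k and s divides k, hence lcm(g, s) divides k. Since j divides k, lcm(j, lcm(g, s)) divides k.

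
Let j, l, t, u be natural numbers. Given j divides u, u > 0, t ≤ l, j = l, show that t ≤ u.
Because j = l and j divides u, l divides u. Since u > 0, l ≤ u. Because t ≤ l, t ≤ u.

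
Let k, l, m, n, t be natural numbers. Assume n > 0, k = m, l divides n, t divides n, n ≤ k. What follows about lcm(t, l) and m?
lcm(t, l) ≤ m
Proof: t divides n and l divides n, so lcm(t, l) divides n. Since n > 0, lcm(t, l) ≤ n. n ≤ k, so lcm(t, l) ≤ k. k = m, so lcm(t, l) ≤ m.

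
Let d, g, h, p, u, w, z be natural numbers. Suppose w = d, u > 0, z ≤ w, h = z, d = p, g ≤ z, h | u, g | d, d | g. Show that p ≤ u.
Because w = d and z ≤ w, z ≤ d. g | d and d | g, so g = d. Since g ≤ z, d ≤ z. z ≤ d, so z = d. d = p, so z = p. h = z and h | u, hence z | u. Since u > 0, z ≤ u. z = p, so p ≤ u.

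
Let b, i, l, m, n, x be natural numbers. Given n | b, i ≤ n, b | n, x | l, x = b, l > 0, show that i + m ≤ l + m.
n | b and b | n, hence n = b. Since i ≤ n, i ≤ b. Since x = b and x | l, b | l. l > 0, so b ≤ l. i ≤ b, so i ≤ l. Then i + m ≤ l + m.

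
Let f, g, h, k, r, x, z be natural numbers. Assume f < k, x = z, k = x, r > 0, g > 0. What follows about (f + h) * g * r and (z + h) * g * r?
(f + h) * g * r < (z + h) * g * r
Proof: k = x and x = z, so k = z. Since f < k, f < z. Then f + h < z + h. g > 0, so (f + h) * g < (z + h) * g. From r > 0, (f + h) * g * r < (z + h) * g * r.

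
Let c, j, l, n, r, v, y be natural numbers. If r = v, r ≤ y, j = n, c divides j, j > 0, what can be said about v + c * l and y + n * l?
v + c * l ≤ y + n * l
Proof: r = v and r ≤ y, thus v ≤ y. c divides j and j > 0, so c ≤ j. Since j = n, c ≤ n. By multiplying by a non-negative, c * l ≤ n * l. Since v ≤ y, v + c * l ≤ y + n * l.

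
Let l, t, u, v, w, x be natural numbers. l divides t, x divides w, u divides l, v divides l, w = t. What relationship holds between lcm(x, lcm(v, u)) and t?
lcm(x, lcm(v, u)) divides t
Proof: Since w = t and x divides w, x divides t. Since v divides l and u divides l, lcm(v, u) divides l. Since l divides t, lcm(v, u) divides t. From x divides t, lcm(x, lcm(v, u)) divides t.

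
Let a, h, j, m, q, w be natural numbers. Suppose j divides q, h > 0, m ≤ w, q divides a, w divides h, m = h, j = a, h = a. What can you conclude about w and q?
w = q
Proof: w divides h and h > 0, so w ≤ h. m = h and m ≤ w, thus h ≤ w. Since w ≤ h, w = h. Since h = a, w = a. j = a and j divides q, so a divides q. q divides a, so a = q. Since w = a, w = q.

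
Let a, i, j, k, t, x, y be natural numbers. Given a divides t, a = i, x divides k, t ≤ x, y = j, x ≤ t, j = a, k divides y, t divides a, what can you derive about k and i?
k = i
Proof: y = j and j = a, so y = a. Because k divides y, k divides a. t divides a and a divides t, therefore t = a. Because x ≤ t and t ≤ x, x = t. Since x divides k, t divides k. Since t = a, a divides k. Since k divides a, k = a. a = i, so k = i.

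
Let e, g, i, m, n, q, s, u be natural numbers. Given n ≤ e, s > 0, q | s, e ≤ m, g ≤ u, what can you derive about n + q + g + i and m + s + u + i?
n + q + g + i ≤ m + s + u + i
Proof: Because n ≤ e and e ≤ m, n ≤ m. q | s and s > 0, so q ≤ s. Since g ≤ u, q + g ≤ s + u. n ≤ m, so n + q + g ≤ m + s + u. Then n + q + g + i ≤ m + s + u + i.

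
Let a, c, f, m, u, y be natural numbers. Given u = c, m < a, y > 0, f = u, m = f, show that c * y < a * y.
Because f = u and u = c, f = c. m = f and m < a, so f < a. f = c, so c < a. Since y > 0, c * y < a * y.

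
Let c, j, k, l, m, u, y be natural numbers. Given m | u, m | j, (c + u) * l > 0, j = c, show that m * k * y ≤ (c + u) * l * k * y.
j = c and m | j, hence m | c. m | u, so m | c + u. Then m | (c + u) * l. (c + u) * l > 0, so m ≤ (c + u) * l. Then m * k ≤ (c + u) * l * k. Then m * k * y ≤ (c + u) * l * k * y.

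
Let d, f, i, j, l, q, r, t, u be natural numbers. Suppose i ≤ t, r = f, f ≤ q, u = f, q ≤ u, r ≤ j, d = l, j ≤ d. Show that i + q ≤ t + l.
u = f and q ≤ u, hence q ≤ f. Since f ≤ q, f = q. Since r = f, r = q. From d = l and j ≤ d, j ≤ l. Since r ≤ j, r ≤ l. r = q, so q ≤ l. Since i ≤ t, i + q ≤ t + l.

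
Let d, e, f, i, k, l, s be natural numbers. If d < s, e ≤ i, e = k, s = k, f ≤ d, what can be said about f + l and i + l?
f + l < i + l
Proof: f ≤ d and d < s, hence f < s. s = k, so f < k. Because e = k and e ≤ i, k ≤ i. f < k, so f < i. Then f + l < i + l.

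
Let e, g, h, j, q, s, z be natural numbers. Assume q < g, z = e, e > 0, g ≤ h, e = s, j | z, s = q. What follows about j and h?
j < h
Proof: e = s and s = q, thus e = q. Because z = e and j | z, j | e. e > 0, so j ≤ e. e = q, so j ≤ q. q < g, so j < g. Since g ≤ h, j < h.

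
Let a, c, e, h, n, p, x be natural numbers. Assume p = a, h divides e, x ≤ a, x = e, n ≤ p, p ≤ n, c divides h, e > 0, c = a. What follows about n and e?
n = e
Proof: n ≤ p and p ≤ n, therefore n = p. p = a, so n = a. c divides h and h divides e, thus c divides e. c = a, so a divides e. e > 0, so a ≤ e. Because x = e and x ≤ a, e ≤ a. a ≤ e, so a = e. n = a, so n = e.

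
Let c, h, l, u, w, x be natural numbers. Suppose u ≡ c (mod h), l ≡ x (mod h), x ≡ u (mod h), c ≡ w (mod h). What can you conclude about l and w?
l ≡ w (mod h)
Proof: l ≡ x (mod h) and x ≡ u (mod h), therefore l ≡ u (mod h). Since u ≡ c (mod h), l ≡ c (mod h). Since c ≡ w (mod h), l ≡ w (mod h).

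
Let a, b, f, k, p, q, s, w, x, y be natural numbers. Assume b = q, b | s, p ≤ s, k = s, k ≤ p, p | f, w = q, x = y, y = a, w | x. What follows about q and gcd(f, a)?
q | gcd(f, a)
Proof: b = q and b | s, hence q | s. k = s and k ≤ p, therefore s ≤ p. Since p ≤ s, p = s. p | f, so s | f. Since q | s, q | f. x = y and y = a, so x = a. Since w | x, w | a. w = q, so q | a. Since q | f, q | gcd(f, a).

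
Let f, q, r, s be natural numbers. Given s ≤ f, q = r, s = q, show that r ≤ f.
s = q and q = r, thus s = r. Since s ≤ f, r ≤ f.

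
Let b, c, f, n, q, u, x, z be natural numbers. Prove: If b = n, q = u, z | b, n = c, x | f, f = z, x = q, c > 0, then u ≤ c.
f = z and x | f, therefore x | z. x = q, so q | z. Because b = n and z | b, z | n. Since n = c, z | c. q | z, so q | c. Since q = u, u | c. c > 0, so u ≤ c.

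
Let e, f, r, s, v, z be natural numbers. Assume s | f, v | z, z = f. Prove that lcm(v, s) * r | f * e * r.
z = f and v | z, thus v | f. s | f, so lcm(v, s) | f. Then lcm(v, s) | f * e. Then lcm(v, s) * r | f * e * r.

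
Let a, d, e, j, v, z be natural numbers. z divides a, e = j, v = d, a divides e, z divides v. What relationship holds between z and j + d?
z divides j + d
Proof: e = j and a divides e, therefore a divides j. Since z divides a, z divides j. v = d and z divides v, thus z divides d. Since z divides j, z divides j + d.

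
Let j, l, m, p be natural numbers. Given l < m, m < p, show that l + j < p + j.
l < m and m < p, so l < p. Then l + j < p + j.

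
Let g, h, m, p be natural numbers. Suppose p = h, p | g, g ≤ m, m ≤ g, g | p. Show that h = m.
Because m ≤ g and g ≤ m, m = g. g | p and p | g, therefore g = p. From m = g, m = p. Since p = h, m = h. Then h = m.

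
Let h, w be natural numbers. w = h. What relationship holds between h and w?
h = w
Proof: w = h. By symmetry, h = w.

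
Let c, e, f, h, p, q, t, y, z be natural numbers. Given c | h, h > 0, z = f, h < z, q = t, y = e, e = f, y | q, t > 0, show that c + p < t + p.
Because c | h and h > 0, c ≤ h. From z = f and h < z, h < f. y = e and e = f, so y = f. y | q, so f | q. Since q = t, f | t. t > 0, so f ≤ t. h < f, so h < t. c ≤ h, so c < t. Then c + p < t + p.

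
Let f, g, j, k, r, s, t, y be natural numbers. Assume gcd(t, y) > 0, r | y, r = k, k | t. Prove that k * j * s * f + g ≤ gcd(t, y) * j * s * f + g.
Because r = k and r | y, k | y. k | t, so k | gcd(t, y). Since gcd(t, y) > 0, k ≤ gcd(t, y). Then k * j ≤ gcd(t, y) * j. Then k * j * s ≤ gcd(t, y) * j * s. Then k * j * s * f ≤ gcd(t, y) * j * s * f. Then k * j * s * f + g ≤ gcd(t, y) * j * s * f + g.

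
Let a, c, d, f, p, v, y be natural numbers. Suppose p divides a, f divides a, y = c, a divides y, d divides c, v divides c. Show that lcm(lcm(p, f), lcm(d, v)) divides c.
Because p divides a and f divides a, lcm(p, f) divides a. y = c and a divides y, so a divides c. lcm(p, f) divides a, so lcm(p, f) divides c. Since d divides c and v divides c, lcm(d, v) divides c. Since lcm(p, f) divides c, lcm(lcm(p, f), lcm(d, v)) divides c.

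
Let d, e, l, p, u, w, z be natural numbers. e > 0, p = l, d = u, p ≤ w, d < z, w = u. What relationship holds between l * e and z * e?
l * e < z * e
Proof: w = u and p ≤ w, thus p ≤ u. p = l, so l ≤ u. d = u and d < z, therefore u < z. l ≤ u, so l < z. Since e > 0, by multiplying by a positive, l * e < z * e.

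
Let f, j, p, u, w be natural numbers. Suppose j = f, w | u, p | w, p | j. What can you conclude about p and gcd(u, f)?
p | gcd(u, f)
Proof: Since p | w and w | u, p | u. Since j = f and p | j, p | f. p | u, so p | gcd(u, f).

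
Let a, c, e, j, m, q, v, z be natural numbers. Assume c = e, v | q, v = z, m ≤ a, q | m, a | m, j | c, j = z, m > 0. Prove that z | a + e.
v = z and v | q, hence z | q. Since a | m and m > 0, a ≤ m. Since m ≤ a, m = a. q | m, so q | a. z | q, so z | a. Because c = e and j | c, j | e. j = z, so z | e. Since z | a, z | a + e.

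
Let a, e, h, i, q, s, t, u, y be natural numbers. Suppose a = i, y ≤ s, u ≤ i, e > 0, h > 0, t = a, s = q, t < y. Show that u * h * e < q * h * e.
t < y and y ≤ s, so t < s. Since t = a, a < s. a = i, so i < s. u ≤ i, so u < s. s = q, so u < q. h > 0, so u * h < q * h. Since e > 0, u * h * e < q * h * e.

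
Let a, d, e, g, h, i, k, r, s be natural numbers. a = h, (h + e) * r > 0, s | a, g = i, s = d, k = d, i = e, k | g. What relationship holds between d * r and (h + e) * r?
d * r ≤ (h + e) * r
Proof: From a = h and s | a, s | h. Since s = d, d | h. g = i and i = e, so g = e. k = d and k | g, so d | g. Because g = e, d | e. Since d | h, d | h + e. Then d * r | (h + e) * r. Since (h + e) * r > 0, d * r ≤ (h + e) * r.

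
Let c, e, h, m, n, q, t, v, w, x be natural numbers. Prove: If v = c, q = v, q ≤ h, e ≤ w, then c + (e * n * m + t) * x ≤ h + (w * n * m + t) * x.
q = v and q ≤ h, so v ≤ h. Since v = c, c ≤ h. From e ≤ w, e * n ≤ w * n. Then e * n * m ≤ w * n * m. Then e * n * m + t ≤ w * n * m + t. Then (e * n * m + t) * x ≤ (w * n * m + t) * x. c ≤ h, so c + (e * n * m + t) * x ≤ h + (w * n * m + t) * x.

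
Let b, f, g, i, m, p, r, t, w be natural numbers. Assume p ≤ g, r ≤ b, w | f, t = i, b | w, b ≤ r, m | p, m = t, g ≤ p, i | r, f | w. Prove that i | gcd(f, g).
w | f and f | w, thus w = f. b ≤ r and r ≤ b, so b = r. Since b | w, r | w. Since i | r, i | w. Because w = f, i | f. Because p ≤ g and g ≤ p, p = g. m = t and m | p, hence t | p. t = i, so i | p. p = g, so i | g. From i | f, i | gcd(f, g).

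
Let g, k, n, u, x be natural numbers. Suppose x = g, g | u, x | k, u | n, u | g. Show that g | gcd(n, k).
Because u | g and g | u, u = g. Since u | n, g | n. x = g and x | k, therefore g | k. g | n, so g | gcd(n, k).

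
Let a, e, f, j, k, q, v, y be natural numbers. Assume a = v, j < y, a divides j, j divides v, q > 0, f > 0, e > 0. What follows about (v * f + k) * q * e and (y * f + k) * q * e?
(v * f + k) * q * e < (y * f + k) * q * e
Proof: Because a = v and a divides j, v divides j. j divides v, so j = v. From j < y, v < y. Since f > 0, by multiplying by a positive, v * f < y * f. Then v * f + k < y * f + k. Since q > 0, by multiplying by a positive, (v * f + k) * q < (y * f + k) * q. Combining with e > 0, by multiplying by a positive, (v * f + k) * q * e < (y * f + k) * q * e.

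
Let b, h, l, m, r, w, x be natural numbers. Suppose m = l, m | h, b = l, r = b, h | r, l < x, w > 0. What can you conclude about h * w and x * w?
h * w < x * w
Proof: From m = l and m | h, l | h. r = b and h | r, so h | b. Since b = l, h | l. l | h, so l = h. Since l < x, h < x. w > 0, so h * w < x * w.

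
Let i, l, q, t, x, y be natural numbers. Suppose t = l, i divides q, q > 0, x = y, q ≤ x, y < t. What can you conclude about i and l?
i < l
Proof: i divides q and q > 0, hence i ≤ q. x = y and q ≤ x, thus q ≤ y. Since i ≤ q, i ≤ y. y < t, so i < t. t = l, so i < l.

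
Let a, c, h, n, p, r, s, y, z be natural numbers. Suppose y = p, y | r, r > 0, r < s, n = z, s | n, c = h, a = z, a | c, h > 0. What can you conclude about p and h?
p < h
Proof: Since y = p and y | r, p | r. Since r > 0, p ≤ r. r < s, so p < s. Because n = z and s | n, s | z. Because a = z and a | c, z | c. Since c = h, z | h. Since s | z, s | h. h > 0, so s ≤ h. p < s, so p < h.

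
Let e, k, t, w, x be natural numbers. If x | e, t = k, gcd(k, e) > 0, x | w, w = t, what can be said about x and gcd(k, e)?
x ≤ gcd(k, e)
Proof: w = t and t = k, so w = k. x | w, so x | k. x | e, so x | gcd(k, e). gcd(k, e) > 0, so x ≤ gcd(k, e).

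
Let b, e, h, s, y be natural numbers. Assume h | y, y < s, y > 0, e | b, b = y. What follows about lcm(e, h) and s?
lcm(e, h) < s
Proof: b = y and e | b, therefore e | y. Since h | y, lcm(e, h) | y. Since y > 0, lcm(e, h) ≤ y. Since y < s, lcm(e, h) < s.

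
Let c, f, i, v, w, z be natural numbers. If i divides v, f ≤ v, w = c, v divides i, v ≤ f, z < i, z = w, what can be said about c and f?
c < f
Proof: z = w and w = c, so z = c. Since i divides v and v divides i, i = v. v ≤ f and f ≤ v, therefore v = f. i = v, so i = f. From z < i, z < f. z = c, so c < f.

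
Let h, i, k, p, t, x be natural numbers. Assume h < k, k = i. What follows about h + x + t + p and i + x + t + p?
h + x + t + p < i + x + t + p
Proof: k = i and h < k, hence h < i. Then h + x < i + x. Then h + x + t < i + x + t. Then h + x + t + p < i + x + t + p.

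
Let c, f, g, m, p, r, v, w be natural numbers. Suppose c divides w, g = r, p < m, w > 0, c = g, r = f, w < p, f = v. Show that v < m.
g = r and r = f, thus g = f. Since f = v, g = v. Since c = g and c divides w, g divides w. w > 0, so g ≤ w. w < p, so g < p. p < m, so g < m. g = v, so v < m.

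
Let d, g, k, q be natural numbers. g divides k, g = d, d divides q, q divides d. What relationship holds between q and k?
q divides k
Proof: d divides q and q divides d, so d = q. g = d, so g = q. g divides k, so q divides k.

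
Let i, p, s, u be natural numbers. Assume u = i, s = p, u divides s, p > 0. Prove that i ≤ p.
From s = p and u divides s, u divides p. Since u = i, i divides p. Since p > 0, i ≤ p.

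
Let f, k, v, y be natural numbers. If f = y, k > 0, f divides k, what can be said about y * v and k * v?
y * v ≤ k * v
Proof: f divides k and k > 0, hence f ≤ k. Since f = y, y ≤ k. By multiplying by a non-negative, y * v ≤ k * v.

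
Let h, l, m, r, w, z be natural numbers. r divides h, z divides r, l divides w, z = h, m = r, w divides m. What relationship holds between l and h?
l divides h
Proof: z = h and z divides r, hence h divides r. Because r divides h, r = h. m = r and w divides m, therefore w divides r. Since l divides w, l divides r. Since r = h, l divides h.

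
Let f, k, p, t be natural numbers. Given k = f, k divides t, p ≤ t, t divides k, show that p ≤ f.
t divides k and k divides t, therefore t = k. Since k = f, t = f. p ≤ t, so p ≤ f.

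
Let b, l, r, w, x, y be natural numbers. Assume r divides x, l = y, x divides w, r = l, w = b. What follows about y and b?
y divides b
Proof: From r divides x and x divides w, r divides w. Since w = b, r divides b. r = l, so l divides b. l = y, so y divides b.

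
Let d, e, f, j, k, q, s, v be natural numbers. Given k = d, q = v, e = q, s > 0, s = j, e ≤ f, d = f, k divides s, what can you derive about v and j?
v ≤ j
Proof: From e = q and e ≤ f, q ≤ f. Since q = v, v ≤ f. k = d and d = f, therefore k = f. k divides s, so f divides s. s > 0, so f ≤ s. Since s = j, f ≤ j. v ≤ f, so v ≤ j.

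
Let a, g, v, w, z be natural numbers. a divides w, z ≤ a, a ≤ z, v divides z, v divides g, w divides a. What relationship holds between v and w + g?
v divides w + g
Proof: From z ≤ a and a ≤ z, z = a. From a divides w and w divides a, a = w. z = a, so z = w. Since v divides z, v divides w. Because v divides g, v divides w + g.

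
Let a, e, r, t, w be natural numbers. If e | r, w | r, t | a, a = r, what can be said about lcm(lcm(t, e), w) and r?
lcm(lcm(t, e), w) | r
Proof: Since a = r and t | a, t | r. Since e | r, lcm(t, e) | r. Since w | r, lcm(lcm(t, e), w) | r.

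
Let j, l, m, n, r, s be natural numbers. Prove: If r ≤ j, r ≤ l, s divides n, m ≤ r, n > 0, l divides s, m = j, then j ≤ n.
m = j and m ≤ r, therefore j ≤ r. r ≤ j, so r = j. Since r ≤ l, j ≤ l. Since l divides s and s divides n, l divides n. n > 0, so l ≤ n. Since j ≤ l, j ≤ n.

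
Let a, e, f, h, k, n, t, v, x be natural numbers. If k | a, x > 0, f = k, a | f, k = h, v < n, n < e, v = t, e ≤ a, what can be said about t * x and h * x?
t * x < h * x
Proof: Because v = t and v < n, t < n. f = k and a | f, therefore a | k. Since k | a, a = k. Since k = h, a = h. n < e and e ≤ a, therefore n < a. a = h, so n < h. Since t < n, t < h. Since x > 0, t * x < h * x.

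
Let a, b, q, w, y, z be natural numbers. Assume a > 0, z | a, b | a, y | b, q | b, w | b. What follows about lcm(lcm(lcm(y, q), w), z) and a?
lcm(lcm(lcm(y, q), w), z) ≤ a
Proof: y | b and q | b, therefore lcm(y, q) | b. Since w | b, lcm(lcm(y, q), w) | b. b | a, so lcm(lcm(y, q), w) | a. Because z | a, lcm(lcm(lcm(y, q), w), z) | a. Because a > 0, lcm(lcm(lcm(y, q), w), z) ≤ a.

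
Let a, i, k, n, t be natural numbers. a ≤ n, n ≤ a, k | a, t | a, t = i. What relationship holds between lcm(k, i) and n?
lcm(k, i) | n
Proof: Because a ≤ n and n ≤ a, a = n. t = i and t | a, hence i | a. k | a, so lcm(k, i) | a. Since a = n, lcm(k, i) | n.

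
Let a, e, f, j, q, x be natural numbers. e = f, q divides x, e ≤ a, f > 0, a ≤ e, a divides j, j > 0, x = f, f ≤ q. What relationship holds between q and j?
q ≤ j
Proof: a ≤ e and e ≤ a, thus a = e. e = f, so a = f. x = f and q divides x, therefore q divides f. f > 0, so q ≤ f. Since f ≤ q, f = q. Since a = f, a = q. Since a divides j and j > 0, a ≤ j. From a = q, q ≤ j.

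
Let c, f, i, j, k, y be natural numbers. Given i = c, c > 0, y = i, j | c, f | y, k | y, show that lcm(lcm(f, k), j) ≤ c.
Since y = i and i = c, y = c. f | y and k | y, hence lcm(f, k) | y. Because y = c, lcm(f, k) | c. Since j | c, lcm(lcm(f, k), j) | c. c > 0, so lcm(lcm(f, k), j) ≤ c.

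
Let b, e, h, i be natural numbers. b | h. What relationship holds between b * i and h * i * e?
b * i | h * i * e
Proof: b | h, so b * i | h * i. Then b * i | h * i * e.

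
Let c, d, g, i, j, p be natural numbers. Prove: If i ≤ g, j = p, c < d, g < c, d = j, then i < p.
Because d = j and j = p, d = p. g < c and c < d, thus g < d. Since d = p, g < p. i ≤ g, so i < p.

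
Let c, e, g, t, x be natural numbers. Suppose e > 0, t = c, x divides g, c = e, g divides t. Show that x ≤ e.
t = c and c = e, therefore t = e. Since g divides t, g divides e. x divides g, so x divides e. Since e > 0, x ≤ e.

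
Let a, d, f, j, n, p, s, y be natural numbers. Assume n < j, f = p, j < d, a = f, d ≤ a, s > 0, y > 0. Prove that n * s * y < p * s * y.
a = f and d ≤ a, so d ≤ f. j < d, so j < f. f = p, so j < p. n < j, so n < p. Since s > 0, n * s < p * s. Since y > 0, n * s * y < p * s * y.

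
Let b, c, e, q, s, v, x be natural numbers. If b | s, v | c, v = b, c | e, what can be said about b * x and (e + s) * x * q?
b * x | (e + s) * x * q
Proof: Because v | c and c | e, v | e. Since v = b, b | e. b | s, so b | e + s. Then b * x | (e + s) * x. Then b * x | (e + s) * x * q.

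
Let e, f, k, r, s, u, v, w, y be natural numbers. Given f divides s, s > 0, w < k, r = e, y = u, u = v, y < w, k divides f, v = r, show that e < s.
Because y = u and u = v, y = v. From v = r, y = r. Since r = e, y = e. y < w and w < k, thus y < k. y = e, so e < k. From k divides f and f divides s, k divides s. s > 0, so k ≤ s. Since e < k, e < s.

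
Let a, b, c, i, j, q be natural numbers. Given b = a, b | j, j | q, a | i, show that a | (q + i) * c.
From b | j and j | q, b | q. b = a, so a | q. Because a | i, a | q + i. Then a | (q + i) * c.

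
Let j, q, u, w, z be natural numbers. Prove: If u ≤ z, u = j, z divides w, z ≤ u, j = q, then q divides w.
z ≤ u and u ≤ z, thus z = u. Because u = j, z = j. From z divides w, j divides w. j = q, so q divides w.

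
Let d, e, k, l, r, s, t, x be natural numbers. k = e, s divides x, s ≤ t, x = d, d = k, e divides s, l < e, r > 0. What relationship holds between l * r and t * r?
l * r < t * r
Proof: From d = k and k = e, d = e. Because x = d and s divides x, s divides d. Since d = e, s divides e. e divides s, so s = e. s ≤ t, so e ≤ t. Since l < e, l < t. From r > 0, by multiplying by a positive, l * r < t * r.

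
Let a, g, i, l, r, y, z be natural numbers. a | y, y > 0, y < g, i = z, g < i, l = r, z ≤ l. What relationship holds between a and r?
a < r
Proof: a | y and y > 0, therefore a ≤ y. From i = z and g < i, g < z. Because y < g, y < z. l = r and z ≤ l, thus z ≤ r. Since y < z, y < r. Because a ≤ y, a < r.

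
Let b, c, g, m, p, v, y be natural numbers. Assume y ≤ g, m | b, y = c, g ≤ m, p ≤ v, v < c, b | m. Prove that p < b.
m | b and b | m, hence m = b. y = c and y ≤ g, so c ≤ g. g ≤ m, so c ≤ m. m = b, so c ≤ b. v < c, so v < b. Since p ≤ v, p < b.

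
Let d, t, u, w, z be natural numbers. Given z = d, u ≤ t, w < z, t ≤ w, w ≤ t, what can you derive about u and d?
u < d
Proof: w ≤ t and t ≤ w, hence w = t. Because z = d and w < z, w < d. Since w = t, t < d. u ≤ t, so u < d.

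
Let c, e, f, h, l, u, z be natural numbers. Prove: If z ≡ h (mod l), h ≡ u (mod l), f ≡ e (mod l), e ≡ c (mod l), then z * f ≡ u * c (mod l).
z ≡ h (mod l) and h ≡ u (mod l), so z ≡ u (mod l). f ≡ e (mod l) and e ≡ c (mod l), so f ≡ c (mod l). Since z ≡ u (mod l), by multiplying congruences, z * f ≡ u * c (mod l).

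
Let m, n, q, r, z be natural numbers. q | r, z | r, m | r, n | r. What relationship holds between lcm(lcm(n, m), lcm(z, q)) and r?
lcm(lcm(n, m), lcm(z, q)) | r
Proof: n | r and m | r, thus lcm(n, m) | r. Because z | r and q | r, lcm(z, q) | r. lcm(n, m) | r, so lcm(lcm(n, m), lcm(z, q)) | r.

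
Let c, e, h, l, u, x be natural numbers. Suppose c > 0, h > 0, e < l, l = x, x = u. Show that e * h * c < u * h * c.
l = x and x = u, thus l = u. Since e < l, e < u. Using h > 0, by multiplying by a positive, e * h < u * h. Combining with c > 0, by multiplying by a positive, e * h * c < u * h * c.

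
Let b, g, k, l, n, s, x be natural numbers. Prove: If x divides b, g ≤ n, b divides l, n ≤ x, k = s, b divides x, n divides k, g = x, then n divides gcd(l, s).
Since b divides x and x divides b, b = x. g = x and g ≤ n, hence x ≤ n. n ≤ x, so x = n. b = x, so b = n. Since b divides l, n divides l. k = s and n divides k, therefore n divides s. Since n divides l, n divides gcd(l, s).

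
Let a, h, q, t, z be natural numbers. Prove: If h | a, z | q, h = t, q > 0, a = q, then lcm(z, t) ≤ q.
a = q and h | a, therefore h | q. h = t, so t | q. z | q, so lcm(z, t) | q. Since q > 0, lcm(z, t) ≤ q.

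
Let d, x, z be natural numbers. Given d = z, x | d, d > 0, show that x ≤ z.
From x | d and d > 0, x ≤ d. Since d = z, x ≤ z.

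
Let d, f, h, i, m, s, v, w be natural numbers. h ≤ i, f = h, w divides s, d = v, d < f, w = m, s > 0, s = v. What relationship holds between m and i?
m < i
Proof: w = m and w divides s, therefore m divides s. Since s > 0, m ≤ s. Since s = v, m ≤ v. f = h and d < f, hence d < h. From h ≤ i, d < i. Because d = v, v < i. From m ≤ v, m < i.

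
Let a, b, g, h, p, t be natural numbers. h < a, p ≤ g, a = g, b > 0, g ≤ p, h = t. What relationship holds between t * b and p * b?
t * b < p * b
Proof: g ≤ p and p ≤ g, therefore g = p. Because a = g, a = p. h = t and h < a, thus t < a. Because a = p, t < p. From b > 0, by multiplying by a positive, t * b < p * b.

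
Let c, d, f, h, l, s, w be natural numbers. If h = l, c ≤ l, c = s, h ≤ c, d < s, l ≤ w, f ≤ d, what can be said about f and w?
f < w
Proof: f ≤ d and d < s, so f < s. h = l and h ≤ c, so l ≤ c. c ≤ l, so l = c. c = s, so l = s. Since l ≤ w, s ≤ w. f < s, so f < w.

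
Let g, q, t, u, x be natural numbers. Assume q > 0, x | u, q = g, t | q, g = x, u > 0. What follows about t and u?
t ≤ u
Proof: From q = g and g = x, q = x. Because t | q and q > 0, t ≤ q. Since q = x, t ≤ x. x | u and u > 0, so x ≤ u. Since t ≤ x, t ≤ u.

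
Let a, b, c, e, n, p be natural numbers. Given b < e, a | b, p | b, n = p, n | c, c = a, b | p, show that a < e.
p | b and b | p, therefore p = b. Because n = p and n | c, p | c. c = a, so p | a. Because p = b, b | a. From a | b, b = a. Since b < e, a < e.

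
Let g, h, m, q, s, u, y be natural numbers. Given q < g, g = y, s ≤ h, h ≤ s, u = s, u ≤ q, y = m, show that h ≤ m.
Because g = y and y = m, g = m. Because s ≤ h and h ≤ s, s = h. Since u = s, u = h. Since u ≤ q, h ≤ q. Since q < g, h < g. Since g = m, h < m. Then h ≤ m.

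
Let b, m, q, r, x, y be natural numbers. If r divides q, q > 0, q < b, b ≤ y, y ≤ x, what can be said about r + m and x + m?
r + m < x + m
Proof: r divides q and q > 0, thus r ≤ q. q < b and b ≤ y, hence q < y. Since y ≤ x, q < x. r ≤ q, so r < x. Then r + m < x + m.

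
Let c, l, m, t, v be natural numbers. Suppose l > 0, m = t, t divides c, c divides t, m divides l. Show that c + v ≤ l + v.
From t divides c and c divides t, t = c. m = t, so m = c. m divides l, so c divides l. l > 0, so c ≤ l. Then c + v ≤ l + v.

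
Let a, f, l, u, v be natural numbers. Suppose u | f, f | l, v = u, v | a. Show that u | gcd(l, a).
From u | f and f | l, u | l. v = u and v | a, so u | a. Because u | l, u | gcd(l, a).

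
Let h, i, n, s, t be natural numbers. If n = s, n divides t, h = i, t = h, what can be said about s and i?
s divides i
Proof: t = h and h = i, hence t = i. Since n divides t, n divides i. Because n = s, s divides i.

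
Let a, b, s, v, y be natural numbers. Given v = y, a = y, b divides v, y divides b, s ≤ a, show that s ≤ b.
v = y and b divides v, thus b divides y. y divides b, so y = b. Since a = y, a = b. s ≤ a, so s ≤ b.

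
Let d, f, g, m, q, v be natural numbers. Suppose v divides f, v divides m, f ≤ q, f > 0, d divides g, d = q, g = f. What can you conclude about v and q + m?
v divides q + m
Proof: Because d = q and d divides g, q divides g. g = f, so q divides f. f > 0, so q ≤ f. f ≤ q, so f = q. v divides f, so v divides q. v divides m, so v divides q + m.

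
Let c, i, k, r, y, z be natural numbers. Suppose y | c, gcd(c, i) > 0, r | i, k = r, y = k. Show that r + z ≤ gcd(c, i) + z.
y = k and k = r, thus y = r. y | c, so r | c. r | i, so r | gcd(c, i). gcd(c, i) > 0, so r ≤ gcd(c, i). Then r + z ≤ gcd(c, i) + z.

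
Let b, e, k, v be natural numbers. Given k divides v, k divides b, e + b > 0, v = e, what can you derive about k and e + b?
k ≤ e + b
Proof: v = e and k divides v, so k divides e. Because k divides b, k divides e + b. e + b > 0, so k ≤ e + b.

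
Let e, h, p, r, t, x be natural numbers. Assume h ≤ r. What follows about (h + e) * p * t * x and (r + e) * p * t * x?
(h + e) * p * t * x ≤ (r + e) * p * t * x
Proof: Since h ≤ r, h + e ≤ r + e. Then (h + e) * p ≤ (r + e) * p. Then (h + e) * p * t ≤ (r + e) * p * t. Then (h + e) * p * t * x ≤ (r + e) * p * t * x.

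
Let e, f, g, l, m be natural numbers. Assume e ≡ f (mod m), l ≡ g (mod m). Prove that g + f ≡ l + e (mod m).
l ≡ g (mod m) and e ≡ f (mod m). By adding congruences, l + e ≡ g + f (mod m). Then g + f ≡ l + e (mod m).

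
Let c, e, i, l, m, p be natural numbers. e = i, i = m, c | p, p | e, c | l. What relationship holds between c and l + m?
c | l + m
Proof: e = i and i = m, therefore e = m. p | e, so p | m. Since c | p, c | m. Since c | l, c | l + m.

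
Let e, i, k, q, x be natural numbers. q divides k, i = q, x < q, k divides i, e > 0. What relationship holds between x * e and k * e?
x * e < k * e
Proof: From i = q and k divides i, k divides q. From q divides k, q = k. Since x < q, x < k. Combined with e > 0, by multiplying by a positive, x * e < k * e.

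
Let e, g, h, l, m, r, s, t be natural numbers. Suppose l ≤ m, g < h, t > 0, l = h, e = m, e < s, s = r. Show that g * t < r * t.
l = h and l ≤ m, therefore h ≤ m. Because e = m and e < s, m < s. s = r, so m < r. h ≤ m, so h < r. g < h, so g < r. Since t > 0, g * t < r * t.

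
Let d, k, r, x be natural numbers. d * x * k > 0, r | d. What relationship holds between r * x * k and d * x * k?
r * x * k ≤ d * x * k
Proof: r | d, hence r * x | d * x. Then r * x * k | d * x * k. From d * x * k > 0, r * x * k ≤ d * x * k.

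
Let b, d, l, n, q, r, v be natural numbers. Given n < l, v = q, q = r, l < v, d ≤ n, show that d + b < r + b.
d ≤ n and n < l, so d < l. From v = q and l < v, l < q. Since q = r, l < r. Because d < l, d < r. Then d + b < r + b.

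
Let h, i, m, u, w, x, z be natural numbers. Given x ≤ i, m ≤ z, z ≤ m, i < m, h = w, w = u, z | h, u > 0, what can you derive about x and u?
x < u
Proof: m ≤ z and z ≤ m, thus m = z. Since i < m, i < z. h = w and w = u, so h = u. Since z | h, z | u. u > 0, so z ≤ u. Since i < z, i < u. x ≤ i, so x < u.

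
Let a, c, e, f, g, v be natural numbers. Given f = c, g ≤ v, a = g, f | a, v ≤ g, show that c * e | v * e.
g ≤ v and v ≤ g, so g = v. a = g and f | a, therefore f | g. f = c, so c | g. g = v, so c | v. Then c * e | v * e.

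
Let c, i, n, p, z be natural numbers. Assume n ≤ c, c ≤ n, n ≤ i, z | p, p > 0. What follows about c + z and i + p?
c + z ≤ i + p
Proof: From n ≤ c and c ≤ n, n = c. n ≤ i, so c ≤ i. Because z | p and p > 0, z ≤ p. c ≤ i, so c + z ≤ i + p.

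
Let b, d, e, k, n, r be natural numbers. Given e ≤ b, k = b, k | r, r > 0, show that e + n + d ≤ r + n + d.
k = b and k | r, therefore b | r. Because r > 0, b ≤ r. Since e ≤ b, e ≤ r. Then e + n ≤ r + n. Then e + n + d ≤ r + n + d.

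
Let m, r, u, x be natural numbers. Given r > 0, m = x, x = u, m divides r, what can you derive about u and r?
u ≤ r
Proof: m = x and m divides r, therefore x divides r. Since r > 0, x ≤ r. x = u, so u ≤ r.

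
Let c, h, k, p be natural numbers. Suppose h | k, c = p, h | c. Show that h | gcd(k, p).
c = p and h | c, so h | p. From h | k, h | gcd(k, p).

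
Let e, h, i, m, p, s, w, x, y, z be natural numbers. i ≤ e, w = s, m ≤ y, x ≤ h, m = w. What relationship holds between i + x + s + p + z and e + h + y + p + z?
i + x + s + p + z ≤ e + h + y + p + z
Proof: Since i ≤ e and x ≤ h, i + x ≤ e + h. m = w and w = s, therefore m = s. m ≤ y, so s ≤ y. Since i + x ≤ e + h, i + x + s ≤ e + h + y. Then i + x + s + p ≤ e + h + y + p. Then i + x + s + p + z ≤ e + h + y + p + z.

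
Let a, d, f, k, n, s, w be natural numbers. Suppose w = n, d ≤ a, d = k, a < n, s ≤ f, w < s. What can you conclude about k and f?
k < f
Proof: w = n and w < s, hence n < s. Since s ≤ f, n < f. a < n, so a < f. d ≤ a, so d < f. d = k, so k < f.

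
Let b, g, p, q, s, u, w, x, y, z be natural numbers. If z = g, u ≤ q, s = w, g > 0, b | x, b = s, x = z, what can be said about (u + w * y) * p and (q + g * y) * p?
(u + w * y) * p ≤ (q + g * y) * p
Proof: From b = s and b | x, s | x. From x = z, s | z. s = w, so w | z. Since z = g, w | g. Since g > 0, w ≤ g. Then w * y ≤ g * y. Since u ≤ q, u + w * y ≤ q + g * y. Then (u + w * y) * p ≤ (q + g * y) * p.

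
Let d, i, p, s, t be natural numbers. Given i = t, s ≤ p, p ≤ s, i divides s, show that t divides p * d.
From s ≤ p and p ≤ s, s = p. Since i divides s, i divides p. Because i = t, t divides p. Then t divides p * d.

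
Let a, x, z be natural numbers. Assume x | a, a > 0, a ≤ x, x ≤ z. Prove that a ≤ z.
x | a and a > 0, so x ≤ a. a ≤ x, so x = a. x ≤ z, so a ≤ z.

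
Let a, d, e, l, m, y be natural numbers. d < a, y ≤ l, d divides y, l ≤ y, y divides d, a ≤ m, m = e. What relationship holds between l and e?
l < e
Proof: d divides y and y divides d, thus d = y. y ≤ l and l ≤ y, thus y = l. d = y, so d = l. From d < a and a ≤ m, d < m. d = l, so l < m. m = e, so l < e.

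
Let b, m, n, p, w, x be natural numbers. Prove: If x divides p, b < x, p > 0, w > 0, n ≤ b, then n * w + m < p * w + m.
x divides p and p > 0, thus x ≤ p. Because b < x, b < p. Since n ≤ b, n < p. Since w > 0, by multiplying by a positive, n * w < p * w. Then n * w + m < p * w + m.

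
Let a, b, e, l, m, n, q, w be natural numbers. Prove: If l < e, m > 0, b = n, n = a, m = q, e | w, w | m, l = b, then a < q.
l = b and b = n, therefore l = n. n = a, so l = a. e | w and w | m, thus e | m. m > 0, so e ≤ m. m = q, so e ≤ q. Since l < e, l < q. l = a, so a < q.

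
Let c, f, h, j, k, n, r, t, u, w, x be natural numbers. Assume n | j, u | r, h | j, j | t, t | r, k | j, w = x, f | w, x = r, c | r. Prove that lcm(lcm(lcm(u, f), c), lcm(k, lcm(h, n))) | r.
w = x and x = r, so w = r. Since f | w, f | r. Since u | r, lcm(u, f) | r. Since c | r, lcm(lcm(u, f), c) | r. h | j and n | j, hence lcm(h, n) | j. Since k | j, lcm(k, lcm(h, n)) | j. Since j | t, lcm(k, lcm(h, n)) | t. Since t | r, lcm(k, lcm(h, n)) | r. From lcm(lcm(u, f), c) | r, lcm(lcm(lcm(u, f), c), lcm(k, lcm(h, n))) | r.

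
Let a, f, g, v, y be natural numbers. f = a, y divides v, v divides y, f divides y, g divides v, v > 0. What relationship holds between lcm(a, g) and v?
lcm(a, g) ≤ v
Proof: From y divides v and v divides y, y = v. Because f divides y, f divides v. f = a, so a divides v. Since g divides v, lcm(a, g) divides v. v > 0, so lcm(a, g) ≤ v.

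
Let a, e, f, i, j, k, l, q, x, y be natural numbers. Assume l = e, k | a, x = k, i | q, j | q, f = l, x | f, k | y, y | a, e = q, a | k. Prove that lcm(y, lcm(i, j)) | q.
f = l and l = e, hence f = e. From e = q, f = q. a | k and k | a, thus a = k. y | a, so y | k. From k | y, k = y. Since x = k and x | f, k | f. k = y, so y | f. Since f = q, y | q. From i | q and j | q, lcm(i, j) | q. Since y | q, lcm(y, lcm(i, j)) | q.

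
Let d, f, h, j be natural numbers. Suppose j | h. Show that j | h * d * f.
j | h, therefore j | h * d. Then j | h * d * f.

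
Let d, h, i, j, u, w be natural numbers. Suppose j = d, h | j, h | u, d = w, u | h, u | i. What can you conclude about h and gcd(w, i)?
h | gcd(w, i)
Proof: j = d and d = w, therefore j = w. h | j, so h | w. u | h and h | u, therefore u = h. u | i, so h | i. h | w, so h | gcd(w, i).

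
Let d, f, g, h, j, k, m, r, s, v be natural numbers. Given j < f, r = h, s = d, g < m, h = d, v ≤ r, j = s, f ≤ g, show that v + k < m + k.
r = h and v ≤ r, so v ≤ h. Since h = d, v ≤ d. j = s and j < f, thus s < f. f ≤ g and g < m, so f < m. Since s < f, s < m. Since s = d, d < m. v ≤ d, so v < m. Then v + k < m + k.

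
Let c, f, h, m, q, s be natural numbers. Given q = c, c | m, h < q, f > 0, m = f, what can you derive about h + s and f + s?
h + s < f + s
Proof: q = c and h < q, hence h < c. From m = f and c | m, c | f. Because f > 0, c ≤ f. Because h < c, h < f. Then h + s < f + s.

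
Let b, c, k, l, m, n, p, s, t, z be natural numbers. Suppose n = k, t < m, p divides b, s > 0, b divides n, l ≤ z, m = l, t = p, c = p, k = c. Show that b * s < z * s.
n = k and b divides n, therefore b divides k. Since k = c, b divides c. c = p, so b divides p. p divides b, so p = b. Because m = l and t < m, t < l. l ≤ z, so t < z. t = p, so p < z. From p = b, b < z. Since s > 0, by multiplying by a positive, b * s < z * s.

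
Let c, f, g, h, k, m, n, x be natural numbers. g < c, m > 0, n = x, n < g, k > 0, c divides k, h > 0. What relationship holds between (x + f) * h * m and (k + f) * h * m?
(x + f) * h * m < (k + f) * h * m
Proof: Since n < g and g < c, n < c. c divides k and k > 0, therefore c ≤ k. n < c, so n < k. n = x, so x < k. Then x + f < k + f. Since h > 0, by multiplying by a positive, (x + f) * h < (k + f) * h. Because m > 0, by multiplying by a positive, (x + f) * h * m < (k + f) * h * m.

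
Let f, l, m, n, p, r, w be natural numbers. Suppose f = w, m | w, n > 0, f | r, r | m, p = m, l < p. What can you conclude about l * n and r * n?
l * n < r * n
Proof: From f = w and f | r, w | r. m | w, so m | r. r | m, so m = r. From p = m, p = r. Since l < p, l < r. n > 0, so l * n < r * n.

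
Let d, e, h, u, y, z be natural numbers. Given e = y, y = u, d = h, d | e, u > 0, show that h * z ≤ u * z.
e = y and y = u, thus e = u. d = h and d | e, so h | e. Since e = u, h | u. Since u > 0, h ≤ u. Then h * z ≤ u * z.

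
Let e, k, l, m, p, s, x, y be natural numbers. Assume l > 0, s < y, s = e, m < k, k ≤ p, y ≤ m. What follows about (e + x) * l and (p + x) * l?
(e + x) * l < (p + x) * l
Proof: y ≤ m and m < k, thus y < k. k ≤ p, so y < p. Since s < y, s < p. Because s = e, e < p. Then e + x < p + x. l > 0, so (e + x) * l < (p + x) * l.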